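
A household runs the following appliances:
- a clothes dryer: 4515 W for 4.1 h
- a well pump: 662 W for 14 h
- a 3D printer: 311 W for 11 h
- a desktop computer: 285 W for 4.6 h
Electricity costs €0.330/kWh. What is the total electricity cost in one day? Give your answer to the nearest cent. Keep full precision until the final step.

€10.73

clothes dryer: 4515 W × 4.1 h = 18,512 Wh = 18.51 kWh
well pump: 662 W × 14 h = 9,268 Wh = 9.268 kWh
3D printer: 311 W × 11 h = 3,421 Wh = 3.421 kWh
desktop computer: 285 W × 4.6 h = 1,311 Wh = 1.311 kWh
Total energy = 18.51 + 9.268 + 3.421 + 1.311 = 32.51 kWh
Cost = 32.51 kWh × €0.330 = €10.73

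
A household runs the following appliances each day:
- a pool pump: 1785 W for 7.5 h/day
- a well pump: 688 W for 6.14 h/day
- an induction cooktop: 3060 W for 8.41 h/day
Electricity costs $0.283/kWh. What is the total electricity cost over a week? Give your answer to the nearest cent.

$85.87

pool pump: 1785 W × 7.5 h × 7 d = 93,712 Wh = 93.71 kWh
well pump: 688 W × 6.14 h × 7 d = 29,570 Wh = 29.57 kWh
induction cooktop: 3060 W × 8.41 h × 7 d = 180,142 Wh = 180.1 kWh
Total energy = 93.71 + 29.57 + 180.1 = 303.4 kWh
Cost = 303.4 kWh × $0.283 = $85.87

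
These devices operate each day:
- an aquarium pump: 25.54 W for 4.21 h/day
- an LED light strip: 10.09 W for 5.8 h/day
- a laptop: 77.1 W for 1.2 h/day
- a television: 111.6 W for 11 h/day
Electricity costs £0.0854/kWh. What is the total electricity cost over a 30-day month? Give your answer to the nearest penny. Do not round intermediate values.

£3.81

aquarium pump: 25.54 W × 4.21 h × 30 d = 3,226 Wh = 3.226 kWh
LED light strip: 10.09 W × 5.8 h × 30 d = 1,756 Wh = 1.756 kWh
laptop: 77.1 W × 1.2 h × 30 d = 2,776 Wh = 2.776 kWh
television: 111.6 W × 11 h × 30 d = 36,828 Wh = 36.83 kWh
Total energy = 3.226 + 1.756 + 2.776 + 36.83 = 44.58 kWh
Cost = 44.58 kWh × £0.0854 = £3.81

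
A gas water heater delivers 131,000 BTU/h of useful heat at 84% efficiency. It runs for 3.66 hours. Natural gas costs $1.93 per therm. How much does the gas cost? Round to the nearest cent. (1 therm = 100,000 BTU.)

$11.02

Heat delivered = 131,000 BTU/h × 3.66 h = 479,460 BTU
Gas input = 479,460 / 0.840 = 570,786 BTU
= 570,786 / 100,000 = 5.708 therm
Cost = 5.708 × $1.93/therm = $11.02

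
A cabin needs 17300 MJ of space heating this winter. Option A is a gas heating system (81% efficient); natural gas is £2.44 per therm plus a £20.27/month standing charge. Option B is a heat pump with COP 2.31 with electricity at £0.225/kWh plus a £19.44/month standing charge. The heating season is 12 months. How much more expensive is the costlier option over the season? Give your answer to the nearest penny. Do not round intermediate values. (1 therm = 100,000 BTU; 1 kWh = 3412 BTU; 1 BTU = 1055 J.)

Heat load = 17300 MJ = 17,300,000,000 J / 1055 = 16,398,104 BTU
Gas: input = 16,398,104 / 0.81 = 20,244,573 BTU = 202.4 therm → 202.4 × £2.44 = £493.97; + 12 × £20.27 standing = £737.21
Heat pump: 16,398,104 BTU / 3412 = 4,806 kWh heat; / 2.31 = 2,081 kWh in → × £0.225 = £468.12; + 12 × £19.44 standing = £701.40
Difference = |£737.21 − £701.40| = £35.81

£35.81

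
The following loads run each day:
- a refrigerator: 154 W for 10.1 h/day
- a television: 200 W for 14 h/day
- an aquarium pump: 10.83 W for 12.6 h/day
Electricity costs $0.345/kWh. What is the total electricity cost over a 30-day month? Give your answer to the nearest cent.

$46.49

refrigerator: 154 W × 10.1 h × 30 d = 46,662 Wh = 46.66 kWh
television: 200 W × 14 h × 30 d = 84,000 Wh = 84 kWh
aquarium pump: 10.83 W × 12.6 h × 30 d = 4,094 Wh = 4.094 kWh
Total energy = 46.66 + 84 + 4.094 = 134.8 kWh
Cost = 134.8 kWh × $0.345 = $46.49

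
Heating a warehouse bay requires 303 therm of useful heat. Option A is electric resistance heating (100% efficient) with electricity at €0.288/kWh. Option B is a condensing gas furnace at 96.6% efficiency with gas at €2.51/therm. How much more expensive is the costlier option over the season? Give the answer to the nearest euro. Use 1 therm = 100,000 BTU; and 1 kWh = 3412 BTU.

€1770

Heat load = 303 therm × 100,000 = 30,300,000 BTU
Gas: input = 30,300,000 / 0.966 = 31,366,460 BTU = 313.7 therm → 313.7 × €2.51 = €787.30
Electric: 30,300,000 BTU / 3412 = 8,880 kWh → × €0.288 = €2,557.56
Difference = |€787.30 − €2,557.56| = €1,770.26 ≈ €1770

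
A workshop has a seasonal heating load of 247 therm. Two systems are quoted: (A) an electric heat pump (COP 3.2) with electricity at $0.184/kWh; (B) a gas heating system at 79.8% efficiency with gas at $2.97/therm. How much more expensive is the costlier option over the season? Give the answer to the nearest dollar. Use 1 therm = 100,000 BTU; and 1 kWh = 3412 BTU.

$503

Heat load = 247 therm × 100,000 = 24,700,000 BTU
Gas: input = 24,700,000 / 0.798 = 30,952,381 BTU = 309.5 therm → 309.5 × $2.97 = $919.29
Heat pump: 24,700,000 BTU / 3412 = 7,239 kWh heat; / 3.2 = 2,262 kWh in → × $0.184 = $416.25
Difference = |$919.29 − $416.25| = $503.03 ≈ $503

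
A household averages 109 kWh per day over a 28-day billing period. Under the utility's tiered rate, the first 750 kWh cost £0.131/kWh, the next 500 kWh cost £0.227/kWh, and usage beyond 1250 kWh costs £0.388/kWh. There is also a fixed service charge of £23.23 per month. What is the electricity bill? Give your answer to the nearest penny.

Usage = 109 kWh/day × 28 days = 3052 kWh
First 750 kWh × £0.131 = £98.25
Next 500 kWh × £0.227 = £113.50
Remaining 1802 kWh × £0.388 = £699.18
Energy charge = £910.93; + service £23.23 = £934.16

£934.16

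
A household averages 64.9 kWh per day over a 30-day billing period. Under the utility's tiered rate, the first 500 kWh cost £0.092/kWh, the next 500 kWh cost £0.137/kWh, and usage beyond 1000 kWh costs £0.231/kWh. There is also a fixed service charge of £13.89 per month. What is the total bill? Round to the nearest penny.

Usage = 64.9 kWh/day × 30 days = 1947 kWh
First 500 kWh × £0.092 = £46.00
Next 500 kWh × £0.137 = £68.50
Remaining 947 kWh × £0.231 = £218.76
Energy charge = £333.26; + service £13.89 = £347.15

£347.15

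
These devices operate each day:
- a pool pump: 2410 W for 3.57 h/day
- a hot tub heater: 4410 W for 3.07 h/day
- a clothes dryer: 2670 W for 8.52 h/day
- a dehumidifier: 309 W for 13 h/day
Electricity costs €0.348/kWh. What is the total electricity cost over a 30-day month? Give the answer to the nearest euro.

pool pump: 2410 W × 3.57 h × 30 d = 258,111 Wh = 258.1 kWh
hot tub heater: 4410 W × 3.07 h × 30 d = 406,161 Wh = 406.2 kWh
clothes dryer: 2670 W × 8.52 h × 30 d = 682,452 Wh = 682.5 kWh
dehumidifier: 309 W × 13 h × 30 d = 120,510 Wh = 120.5 kWh
Total energy = 258.1 + 406.2 + 682.5 + 120.5 = 1,467 kWh
Cost = 1,467 kWh × €0.348 = €510.60 ≈ €511

€511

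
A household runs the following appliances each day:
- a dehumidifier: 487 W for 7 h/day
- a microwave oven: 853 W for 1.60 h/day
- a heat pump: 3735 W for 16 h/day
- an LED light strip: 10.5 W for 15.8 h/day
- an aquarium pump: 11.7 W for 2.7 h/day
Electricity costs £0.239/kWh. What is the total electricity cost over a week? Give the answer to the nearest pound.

dehumidifier: 487 W × 7 h × 7 d = 23,863 Wh = 23.86 kWh
microwave oven: 853 W × 1.60 h × 7 d = 9,554 Wh = 9.554 kWh
heat pump: 3735 W × 16 h × 7 d = 418,320 Wh = 418.3 kWh
LED light strip: 10.5 W × 15.8 h × 7 d = 1,161 Wh = 1.161 kWh
aquarium pump: 11.7 W × 2.7 h × 7 d = 221 Wh = 0.2211 kWh
Total energy = 23.86 + 9.554 + 418.3 + 1.161 + 0.2211 = 453.1 kWh
Cost = 453.1 kWh × £0.239 = £108.30 ≈ £108

£108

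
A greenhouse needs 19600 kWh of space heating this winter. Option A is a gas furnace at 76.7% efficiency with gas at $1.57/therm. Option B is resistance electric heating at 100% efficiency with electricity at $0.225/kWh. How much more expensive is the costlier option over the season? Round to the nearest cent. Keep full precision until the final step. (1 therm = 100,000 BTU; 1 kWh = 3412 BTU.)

$3041.11

Heat load = 19600 kWh × 3412 = 66,875,200 BTU
Gas: input = 66,875,200 / 0.767 = 87,190,613 BTU = 871.9 therm → 871.9 × $1.57 = $1,368.89
Electric: 66,875,200 BTU / 3412 = 19,600 kWh → × $0.225 = $4,410.00
Difference = |$1,368.89 − $4,410.00| = $3,041.11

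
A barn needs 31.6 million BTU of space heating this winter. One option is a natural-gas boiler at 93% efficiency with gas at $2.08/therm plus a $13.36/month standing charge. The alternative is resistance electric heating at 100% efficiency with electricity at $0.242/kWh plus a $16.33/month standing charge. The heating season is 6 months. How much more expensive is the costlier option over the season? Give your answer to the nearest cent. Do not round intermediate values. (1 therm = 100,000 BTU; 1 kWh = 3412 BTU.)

Heat load = 31.6 × 10⁶ BTU = 31,600,000 BTU
Gas: input = 31,600,000 / 0.93 = 33,978,495 BTU = 339.8 therm → 339.8 × $2.08 = $706.75; + 6 × $13.36 standing = $786.91
Electric: 31,600,000 BTU / 3412 = 9,261 kWh → × $0.242 = $2,241.27; + 6 × $16.33 standing = $2,339.25
Difference = |$786.91 − $2,339.25| = $1,552.33

$1552.33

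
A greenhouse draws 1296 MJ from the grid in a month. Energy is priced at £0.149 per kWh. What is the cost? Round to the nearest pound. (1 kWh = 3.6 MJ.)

1296 MJ × (0.27778 kWh/MJ) = 360 kWh
Cost = 360 kWh × £0.149/kWh = £53.64 ≈ £54

£54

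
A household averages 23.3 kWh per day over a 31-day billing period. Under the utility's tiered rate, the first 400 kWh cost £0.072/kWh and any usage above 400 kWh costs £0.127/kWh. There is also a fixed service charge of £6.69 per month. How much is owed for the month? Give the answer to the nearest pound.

£76

Usage = 23.3 kWh/day × 31 days = 722.3 kWh
First 400 kWh × £0.072 = £28.80
Remaining 322.3 kWh × £0.127 = £40.93
Energy charge = £69.73; + service £6.69 = £76.42 ≈ £76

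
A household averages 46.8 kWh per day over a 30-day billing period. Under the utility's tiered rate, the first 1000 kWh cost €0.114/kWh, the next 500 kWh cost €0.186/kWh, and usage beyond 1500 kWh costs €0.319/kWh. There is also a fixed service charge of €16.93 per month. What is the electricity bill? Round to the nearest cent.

Usage = 46.8 kWh/day × 30 days = 1404 kWh
First 1000 kWh × €0.114 = €114.00
Next 404 kWh × €0.186 = €75.14
Remaining tier: 0 kWh (not reached)
Energy charge = €189.14; + service €16.93 = €206.07

€206.07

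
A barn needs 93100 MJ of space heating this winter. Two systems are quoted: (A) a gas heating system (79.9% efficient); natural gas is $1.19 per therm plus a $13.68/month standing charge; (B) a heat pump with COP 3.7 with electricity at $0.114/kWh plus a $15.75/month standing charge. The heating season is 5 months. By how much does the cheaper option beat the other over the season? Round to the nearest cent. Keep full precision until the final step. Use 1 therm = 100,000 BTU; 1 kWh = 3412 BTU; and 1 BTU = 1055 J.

$507.08

Heat load = 93100 MJ = 93,100,000,000 J / 1055 = 88,246,445 BTU
Gas: input = 88,246,445 / 0.799 = 110,446,115 BTU = 1,104 therm → 1,104 × $1.19 = $1,314.31; + 5 × $13.68 standing = $1,382.71
Heat pump: 88,246,445 BTU / 3412 = 25,860 kWh heat; / 3.7 = 6,990 kWh in → × $0.114 = $796.88; + 5 × $15.75 standing = $875.63
Difference = |$1,382.71 − $875.63| = $507.08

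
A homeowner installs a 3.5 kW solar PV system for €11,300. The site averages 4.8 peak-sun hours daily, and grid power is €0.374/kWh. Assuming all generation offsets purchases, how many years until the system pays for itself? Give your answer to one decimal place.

Daily generation = 3.5 kW × 4.8 h = 16.8 kWh
Annual generation = 16.8 × 365 = 6132 kWh
Annual savings = 6132 × €0.374 = €2,293.37
Payback = €11,300 / €2,293.37 = 4.93 years

4.9 years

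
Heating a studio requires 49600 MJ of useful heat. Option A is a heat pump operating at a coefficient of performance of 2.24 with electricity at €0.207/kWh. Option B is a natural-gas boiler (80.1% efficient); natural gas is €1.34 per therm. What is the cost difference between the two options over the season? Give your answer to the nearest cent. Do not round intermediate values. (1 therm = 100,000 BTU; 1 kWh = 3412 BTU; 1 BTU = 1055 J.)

Heat load = 49600 MJ = 49,600,000,000 J / 1055 = 47,014,218 BTU
Gas: input = 47,014,218 / 0.801 = 58,694,405 BTU = 586.9 therm → 586.9 × €1.34 = €786.51
Heat pump: 47,014,218 BTU / 3412 = 13,780 kWh heat; / 2.24 = 6,151 kWh in → × €0.207 = €1,273.33
Difference = |€786.51 − €1,273.33| = €486.83

€486.83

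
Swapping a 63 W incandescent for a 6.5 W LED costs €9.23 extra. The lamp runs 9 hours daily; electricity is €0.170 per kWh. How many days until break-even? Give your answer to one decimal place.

106.8 days

Power saved = 63 − 6.5 = 56.5 W
Daily energy saved = 56.5 W × 9 h = 508.5 Wh = 0.5085 kWh
Daily savings = 0.5085 × €0.170 = €0.0864
Payback = €9.23 / €0.0864 per day = 106.8 days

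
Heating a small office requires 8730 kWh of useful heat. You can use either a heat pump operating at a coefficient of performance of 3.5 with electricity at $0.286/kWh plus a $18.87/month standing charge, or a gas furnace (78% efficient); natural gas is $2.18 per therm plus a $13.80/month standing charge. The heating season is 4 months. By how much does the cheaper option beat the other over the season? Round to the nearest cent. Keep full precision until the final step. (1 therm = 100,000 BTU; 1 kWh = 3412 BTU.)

$98.86

Heat load = 8730 kWh × 3412 = 29,786,760 BTU
Gas: input = 29,786,760 / 0.78 = 38,188,154 BTU = 381.9 therm → 381.9 × $2.18 = $832.50; + 4 × $13.80 standing = $887.70
Heat pump: 29,786,760 BTU / 3412 = 8,730 kWh heat; / 3.5 = 2,494 kWh in → × $0.286 = $713.37; + 4 × $18.87 standing = $788.85
Difference = |$887.70 − $788.85| = $98.86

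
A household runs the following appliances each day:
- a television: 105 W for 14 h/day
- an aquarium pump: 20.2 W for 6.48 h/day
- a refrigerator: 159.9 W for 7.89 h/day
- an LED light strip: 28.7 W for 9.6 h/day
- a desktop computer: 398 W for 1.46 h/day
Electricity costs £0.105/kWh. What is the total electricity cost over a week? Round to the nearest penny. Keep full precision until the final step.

£2.73

television: 105 W × 14 h × 7 d = 10,290 Wh = 10.29 kWh
aquarium pump: 20.2 W × 6.48 h × 7 d = 916 Wh = 0.9163 kWh
refrigerator: 159.9 W × 7.89 h × 7 d = 8,831 Wh = 8.831 kWh
LED light strip: 28.7 W × 9.6 h × 7 d = 1,929 Wh = 1.929 kWh
desktop computer: 398 W × 1.46 h × 7 d = 4,068 Wh = 4.068 kWh
Total energy = 10.29 + 0.9163 + 8.831 + 1.929 + 4.068 = 26.03 kWh
Cost = 26.03 kWh × £0.105 = £2.73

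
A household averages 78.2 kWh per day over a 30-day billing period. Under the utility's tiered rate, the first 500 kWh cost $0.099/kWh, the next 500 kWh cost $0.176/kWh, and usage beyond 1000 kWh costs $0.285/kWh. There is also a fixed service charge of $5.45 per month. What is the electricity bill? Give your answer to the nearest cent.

$526.56

Usage = 78.2 kWh/day × 30 days = 2346 kWh
First 500 kWh × $0.099 = $49.50
Next 500 kWh × $0.176 = $88.00
Remaining 1346 kWh × $0.285 = $383.61
Energy charge = $521.11; + service $5.45 = $526.56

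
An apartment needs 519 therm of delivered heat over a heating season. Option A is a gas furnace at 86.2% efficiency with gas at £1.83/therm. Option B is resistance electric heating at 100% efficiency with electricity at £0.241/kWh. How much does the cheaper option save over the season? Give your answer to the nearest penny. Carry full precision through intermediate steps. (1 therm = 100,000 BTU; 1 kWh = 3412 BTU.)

£2564.03

Heat load = 519 therm × 100,000 = 51,900,000 BTU
Gas: input = 51,900,000 / 0.862 = 60,208,817 BTU = 602.1 therm → 602.1 × £1.83 = £1,101.82
Electric: 51,900,000 BTU / 3412 = 15,210 kWh → × £0.241 = £3,665.86
Difference = |£1,101.82 − £3,665.86| = £2,564.03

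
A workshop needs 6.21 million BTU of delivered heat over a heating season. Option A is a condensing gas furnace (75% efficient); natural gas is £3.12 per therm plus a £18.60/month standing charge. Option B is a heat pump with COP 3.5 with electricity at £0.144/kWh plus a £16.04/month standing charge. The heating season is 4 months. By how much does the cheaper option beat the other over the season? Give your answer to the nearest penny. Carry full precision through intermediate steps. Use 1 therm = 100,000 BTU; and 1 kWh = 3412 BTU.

£193.69

Heat load = 6.21 × 10⁶ BTU = 6,210,000 BTU
Gas: input = 6,210,000 / 0.750 = 8,280,000 BTU = 82.8 therm → 82.8 × £3.12 = £258.34; + 4 × £18.60 standing = £332.74
Heat pump: 6,210,000 BTU / 3412 = 1,820 kWh heat; / 3.5 = 520 kWh in → × £0.144 = £74.88; + 4 × £16.04 standing = £139.04
Difference = |£332.74 − £139.04| = £193.69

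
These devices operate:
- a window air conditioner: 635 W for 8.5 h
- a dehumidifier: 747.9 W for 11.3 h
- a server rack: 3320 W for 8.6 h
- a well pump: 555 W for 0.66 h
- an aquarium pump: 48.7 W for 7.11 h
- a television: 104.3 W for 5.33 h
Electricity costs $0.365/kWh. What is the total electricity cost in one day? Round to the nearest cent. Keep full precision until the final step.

window air conditioner: 635 W × 8.5 h = 5,398 Wh = 5.397 kWh
dehumidifier: 747.9 W × 11.3 h = 8,451 Wh = 8.451 kWh
server rack: 3320 W × 8.6 h = 28,552 Wh = 28.55 kWh
well pump: 555 W × 0.66 h = 366 Wh = 0.3663 kWh
aquarium pump: 48.7 W × 7.11 h = 346 Wh = 0.3463 kWh
television: 104.3 W × 5.33 h = 556 Wh = 0.5559 kWh
Total energy = 5.397 + 8.451 + 28.55 + 0.3663 + 0.3463 + 0.5559 = 43.67 kWh
Cost = 43.67 kWh × $0.365 = $15.94

$15.94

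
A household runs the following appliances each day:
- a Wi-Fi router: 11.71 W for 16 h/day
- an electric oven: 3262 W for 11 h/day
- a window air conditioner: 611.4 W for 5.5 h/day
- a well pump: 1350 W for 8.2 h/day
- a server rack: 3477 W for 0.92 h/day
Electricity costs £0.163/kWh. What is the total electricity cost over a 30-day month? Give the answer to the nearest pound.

Wi-Fi router: 11.71 W × 16 h × 30 d = 5,621 Wh = 5.621 kWh
electric oven: 3262 W × 11 h × 30 d = 1,076,460 Wh = 1,076 kWh
window air conditioner: 611.4 W × 5.5 h × 30 d = 100,881 Wh = 100.9 kWh
well pump: 1350 W × 8.2 h × 30 d = 332,100 Wh = 332.1 kWh
server rack: 3477 W × 0.92 h × 30 d = 95,965 Wh = 95.97 kWh
Total energy = 5.621 + 1,076 + 100.9 + 332.1 + 95.97 = 1,611 kWh
Cost = 1,611 kWh × £0.163 = £262.60 ≈ £263

£263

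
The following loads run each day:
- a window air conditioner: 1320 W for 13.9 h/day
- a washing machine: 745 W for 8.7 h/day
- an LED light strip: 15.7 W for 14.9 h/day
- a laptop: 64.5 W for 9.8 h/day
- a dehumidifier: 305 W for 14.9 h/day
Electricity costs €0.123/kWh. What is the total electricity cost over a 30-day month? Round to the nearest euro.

window air conditioner: 1320 W × 13.9 h × 30 d = 550,440 Wh = 550.4 kWh
washing machine: 745 W × 8.7 h × 30 d = 194,445 Wh = 194.4 kWh
LED light strip: 15.7 W × 14.9 h × 30 d = 7,018 Wh = 7.018 kWh
laptop: 64.5 W × 9.8 h × 30 d = 18,963 Wh = 18.96 kWh
dehumidifier: 305 W × 14.9 h × 30 d = 136,335 Wh = 136.3 kWh
Total energy = 550.4 + 194.4 + 7.018 + 18.96 + 136.3 = 907.2 kWh
Cost = 907.2 kWh × €0.123 = €111.59 ≈ €112

€112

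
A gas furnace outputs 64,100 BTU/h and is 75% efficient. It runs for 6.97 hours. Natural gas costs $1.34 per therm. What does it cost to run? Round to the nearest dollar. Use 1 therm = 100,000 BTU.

Heat delivered = 64,100 BTU/h × 6.97 h = 446,777 BTU
Gas input = 446,777 / 0.75 = 595,703 BTU
= 595,703 / 100,000 = 5.957 therm
Cost = 5.957 × $1.34/therm = $7.98 ≈ $8

$8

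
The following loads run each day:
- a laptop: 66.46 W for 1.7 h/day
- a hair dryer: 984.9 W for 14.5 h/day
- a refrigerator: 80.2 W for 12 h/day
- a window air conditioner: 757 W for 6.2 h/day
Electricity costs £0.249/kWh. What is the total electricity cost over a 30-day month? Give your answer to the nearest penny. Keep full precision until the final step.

£149.77

laptop: 66.46 W × 1.7 h × 30 d = 3,389 Wh = 3.389 kWh
hair dryer: 984.9 W × 14.5 h × 30 d = 428,432 Wh = 428.4 kWh
refrigerator: 80.2 W × 12 h × 30 d = 28,872 Wh = 28.87 kWh
window air conditioner: 757 W × 6.2 h × 30 d = 140,802 Wh = 140.8 kWh
Total energy = 3.389 + 428.4 + 28.87 + 140.8 = 601.5 kWh
Cost = 601.5 kWh × £0.249 = £149.77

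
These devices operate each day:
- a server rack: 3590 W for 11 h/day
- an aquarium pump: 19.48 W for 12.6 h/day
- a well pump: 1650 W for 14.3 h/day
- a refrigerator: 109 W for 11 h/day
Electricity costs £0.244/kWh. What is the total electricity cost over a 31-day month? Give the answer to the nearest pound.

server rack: 3590 W × 11 h × 31 d = 1,224,190 Wh = 1,224 kWh
aquarium pump: 19.48 W × 12.6 h × 31 d = 7,609 Wh = 7.609 kWh
well pump: 1650 W × 14.3 h × 31 d = 731,445 Wh = 731.4 kWh
refrigerator: 109 W × 11 h × 31 d = 37,169 Wh = 37.17 kWh
Total energy = 1,224 + 7.609 + 731.4 + 37.17 = 2,000 kWh
Cost = 2,000 kWh × £0.244 = £488.10 ≈ £488

£488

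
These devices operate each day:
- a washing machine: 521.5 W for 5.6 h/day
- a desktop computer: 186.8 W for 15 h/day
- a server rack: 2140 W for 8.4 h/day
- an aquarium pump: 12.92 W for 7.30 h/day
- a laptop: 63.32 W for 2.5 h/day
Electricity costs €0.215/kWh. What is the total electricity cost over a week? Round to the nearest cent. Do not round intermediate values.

€36.05

washing machine: 521.5 W × 5.6 h × 7 d = 20,443 Wh = 20.44 kWh
desktop computer: 186.8 W × 15 h × 7 d = 19,614 Wh = 19.61 kWh
server rack: 2140 W × 8.4 h × 7 d = 125,832 Wh = 125.8 kWh
aquarium pump: 12.92 W × 7.30 h × 7 d = 660 Wh = 0.6602 kWh
laptop: 63.32 W × 2.5 h × 7 d = 1,108 Wh = 1.108 kWh
Total energy = 20.44 + 19.61 + 125.8 + 0.6602 + 1.108 = 167.7 kWh
Cost = 167.7 kWh × €0.215 = €36.05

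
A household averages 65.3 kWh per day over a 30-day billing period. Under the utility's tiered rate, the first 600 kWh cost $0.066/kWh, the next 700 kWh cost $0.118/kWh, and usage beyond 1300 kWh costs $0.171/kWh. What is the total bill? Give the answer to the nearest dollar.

Usage = 65.3 kWh/day × 30 days = 1959 kWh
First 600 kWh × $0.066 = $39.60
Next 700 kWh × $0.118 = $82.60
Remaining 659 kWh × $0.171 = $112.69
Total = $234.89 ≈ $235

$235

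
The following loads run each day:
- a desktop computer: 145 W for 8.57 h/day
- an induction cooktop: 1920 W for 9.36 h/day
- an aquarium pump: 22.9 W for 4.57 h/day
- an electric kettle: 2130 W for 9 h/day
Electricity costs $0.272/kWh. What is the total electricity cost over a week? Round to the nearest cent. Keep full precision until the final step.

desktop computer: 145 W × 8.57 h × 7 d = 8,699 Wh = 8.699 kWh
induction cooktop: 1920 W × 9.36 h × 7 d = 125,798 Wh = 125.8 kWh
aquarium pump: 22.9 W × 4.57 h × 7 d = 733 Wh = 0.7326 kWh
electric kettle: 2130 W × 9 h × 7 d = 134,190 Wh = 134.2 kWh
Total energy = 8.699 + 125.8 + 0.7326 + 134.2 = 269.4 kWh
Cost = 269.4 kWh × $0.272 = $73.28

$73.28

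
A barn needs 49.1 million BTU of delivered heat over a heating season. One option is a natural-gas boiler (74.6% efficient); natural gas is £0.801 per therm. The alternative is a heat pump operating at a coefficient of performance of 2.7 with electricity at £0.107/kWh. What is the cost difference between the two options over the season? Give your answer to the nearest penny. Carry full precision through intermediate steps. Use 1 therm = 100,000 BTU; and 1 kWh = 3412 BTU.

Heat load = 49.1 × 10⁶ BTU = 49,100,000 BTU
Gas: input = 49,100,000 / 0.746 = 65,817,694 BTU = 658.2 therm → 658.2 × £0.801 = £527.20
Heat pump: 49,100,000 BTU / 3412 = 14,390 kWh heat; / 2.7 = 5,330 kWh in → × £0.107 = £570.29
Difference = |£527.20 − £570.29| = £43.09

£43.09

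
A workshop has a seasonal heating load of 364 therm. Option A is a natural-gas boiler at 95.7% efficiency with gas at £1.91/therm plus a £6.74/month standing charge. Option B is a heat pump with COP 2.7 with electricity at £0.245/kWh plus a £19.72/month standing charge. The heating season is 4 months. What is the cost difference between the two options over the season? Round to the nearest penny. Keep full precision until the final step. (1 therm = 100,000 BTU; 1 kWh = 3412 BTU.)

£293.48

Heat load = 364 therm × 100,000 = 36,400,000 BTU
Gas: input = 36,400,000 / 0.957 = 38,035,528 BTU = 380.4 therm → 380.4 × £1.91 = £726.48; + 4 × £6.74 standing = £753.44
Heat pump: 36,400,000 BTU / 3412 = 10,670 kWh heat; / 2.7 = 3,951 kWh in → × £0.245 = £968.04; + 4 × £19.72 standing = £1,046.92
Difference = |£753.44 − £1,046.92| = £293.48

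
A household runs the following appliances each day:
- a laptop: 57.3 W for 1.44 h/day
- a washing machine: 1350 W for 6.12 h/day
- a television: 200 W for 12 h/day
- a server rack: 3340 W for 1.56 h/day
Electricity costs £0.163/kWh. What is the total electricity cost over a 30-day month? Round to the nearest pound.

laptop: 57.3 W × 1.44 h × 30 d = 2,475 Wh = 2.475 kWh
washing machine: 1350 W × 6.12 h × 30 d = 247,860 Wh = 247.9 kWh
television: 200 W × 12 h × 30 d = 72,000 Wh = 72 kWh
server rack: 3340 W × 1.56 h × 30 d = 156,312 Wh = 156.3 kWh
Total energy = 2.475 + 247.9 + 72 + 156.3 = 478.6 kWh
Cost = 478.6 kWh × £0.163 = £78.02 ≈ £78

£78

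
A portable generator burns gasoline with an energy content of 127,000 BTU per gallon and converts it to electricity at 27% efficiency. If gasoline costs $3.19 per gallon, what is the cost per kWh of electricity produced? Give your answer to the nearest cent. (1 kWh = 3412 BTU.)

Electrical output per gallon = 127,000 BTU × 0.27 / 3412 BTU/kWh = 10.05 kWh
Cost per kWh = $3.19 / 10.05 kWh = $0.317

$0.32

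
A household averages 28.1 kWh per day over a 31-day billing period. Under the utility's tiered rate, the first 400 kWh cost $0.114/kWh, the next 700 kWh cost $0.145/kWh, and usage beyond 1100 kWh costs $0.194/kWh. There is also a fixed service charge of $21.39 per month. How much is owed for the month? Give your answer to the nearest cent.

$135.30

Usage = 28.1 kWh/day × 31 days = 871.1 kWh
First 400 kWh × $0.114 = $45.60
Next 471.1 kWh × $0.145 = $68.31
Remaining tier: 0 kWh (not reached)
Energy charge = $113.91; + service $21.39 = $135.30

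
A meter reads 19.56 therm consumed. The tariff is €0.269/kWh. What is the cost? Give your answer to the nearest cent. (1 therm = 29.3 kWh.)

19.56 therm × (29.3 kWh/therm) = 573.1 kWh
Cost = 573.1 kWh × €0.269/kWh = €154.17

€154.17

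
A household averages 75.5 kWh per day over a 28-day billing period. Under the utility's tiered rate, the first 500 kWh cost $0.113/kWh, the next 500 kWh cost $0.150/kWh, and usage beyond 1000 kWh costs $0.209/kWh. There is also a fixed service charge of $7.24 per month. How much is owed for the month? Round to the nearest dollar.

$372

Usage = 75.5 kWh/day × 28 days = 2114 kWh
First 500 kWh × $0.113 = $56.50
Next 500 kWh × $0.150 = $75.00
Remaining 1114 kWh × $0.209 = $232.83
Energy charge = $364.33; + service $7.24 = $371.57 ≈ $372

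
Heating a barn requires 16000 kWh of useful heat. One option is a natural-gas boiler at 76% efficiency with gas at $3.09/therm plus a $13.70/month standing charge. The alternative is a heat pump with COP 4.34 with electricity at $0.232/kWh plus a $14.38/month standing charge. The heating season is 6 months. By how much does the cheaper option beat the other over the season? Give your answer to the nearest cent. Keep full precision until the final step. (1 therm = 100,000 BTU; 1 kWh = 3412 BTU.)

Heat load = 16000 kWh × 3412 = 54,592,000 BTU
Gas: input = 54,592,000 / 0.76 = 71,831,579 BTU = 718.3 therm → 718.3 × $3.09 = $2,219.60; + 6 × $13.70 standing = $2,301.80
Heat pump: 54,592,000 BTU / 3412 = 16,000 kWh heat; / 4.34 = 3,687 kWh in → × $0.232 = $855.30; + 6 × $14.38 standing = $941.58
Difference = |$2,301.80 − $941.58| = $1,360.22

$1360.22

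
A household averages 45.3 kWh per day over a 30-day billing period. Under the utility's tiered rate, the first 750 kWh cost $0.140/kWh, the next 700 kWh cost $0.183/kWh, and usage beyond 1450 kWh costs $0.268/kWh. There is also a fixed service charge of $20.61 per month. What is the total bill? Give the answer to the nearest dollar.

Usage = 45.3 kWh/day × 30 days = 1359 kWh
First 750 kWh × $0.140 = $105.00
Next 609 kWh × $0.183 = $111.45
Remaining tier: 0 kWh (not reached)
Energy charge = $216.45; + service $20.61 = $237.06 ≈ $237

$237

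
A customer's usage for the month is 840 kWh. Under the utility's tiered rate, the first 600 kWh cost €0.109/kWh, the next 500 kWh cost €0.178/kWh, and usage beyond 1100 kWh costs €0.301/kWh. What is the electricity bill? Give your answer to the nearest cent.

€108.12

First 600 kWh × €0.109 = €65.40
Next 240 kWh × €0.178 = €42.72
Remaining tier: 0 kWh (not reached)
Total = €108.12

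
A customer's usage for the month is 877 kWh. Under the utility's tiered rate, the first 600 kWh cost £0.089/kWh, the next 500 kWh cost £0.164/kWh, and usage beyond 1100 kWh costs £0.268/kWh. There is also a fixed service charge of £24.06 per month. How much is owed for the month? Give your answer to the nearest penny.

First 600 kWh × £0.089 = £53.40
Next 277 kWh × £0.164 = £45.43
Remaining tier: 0 kWh (not reached)
Energy charge = £98.83; + service £24.06 = £122.89

£122.89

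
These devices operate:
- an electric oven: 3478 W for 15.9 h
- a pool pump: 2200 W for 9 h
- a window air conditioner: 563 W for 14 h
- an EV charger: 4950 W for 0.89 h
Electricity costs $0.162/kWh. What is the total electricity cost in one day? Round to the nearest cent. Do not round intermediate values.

electric oven: 3478 W × 15.9 h = 55,300 Wh = 55.3 kWh
pool pump: 2200 W × 9 h = 19,800 Wh = 19.8 kWh
window air conditioner: 563 W × 14 h = 7,882 Wh = 7.882 kWh
EV charger: 4950 W × 0.89 h = 4,406 Wh = 4.405 kWh
Total energy = 55.3 + 19.8 + 7.882 + 4.405 = 87.39 kWh
Cost = 87.39 kWh × $0.162 = $14.16

$14.16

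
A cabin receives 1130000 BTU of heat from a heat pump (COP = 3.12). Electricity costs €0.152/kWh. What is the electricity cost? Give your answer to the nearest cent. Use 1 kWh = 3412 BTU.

€16.13

Heat delivered = 1,130,000 BTU / 3412 = 331.2 kWh
Electrical input = 331.2 kWh / 3.12 = 106.1 kWh
Cost = 106.1 × €0.152/kWh = €16.13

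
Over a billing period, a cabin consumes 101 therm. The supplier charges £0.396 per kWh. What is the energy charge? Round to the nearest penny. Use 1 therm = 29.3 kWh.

101 therm × (29.3 kWh/therm) = 2,959 kWh
Cost = 2,959 kWh × £0.396/kWh = £1,171.88

£1171.88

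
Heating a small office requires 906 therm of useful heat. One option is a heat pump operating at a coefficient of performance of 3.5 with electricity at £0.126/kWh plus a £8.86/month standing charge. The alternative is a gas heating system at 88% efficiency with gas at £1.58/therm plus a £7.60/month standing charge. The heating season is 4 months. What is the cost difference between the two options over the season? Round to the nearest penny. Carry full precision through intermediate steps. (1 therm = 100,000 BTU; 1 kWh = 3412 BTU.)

Heat load = 906 therm × 100,000 = 90,600,000 BTU
Gas: input = 90,600,000 / 0.88 = 102,954,545 BTU = 1,030 therm → 1,030 × £1.58 = £1,626.68; + 4 × £7.60 standing = £1,657.08
Heat pump: 90,600,000 BTU / 3412 = 26,550 kWh heat; / 3.5 = 7,587 kWh in → × £0.126 = £955.92; + 4 × £8.86 standing = £991.36
Difference = |£1,657.08 − £991.36| = £665.72

£665.72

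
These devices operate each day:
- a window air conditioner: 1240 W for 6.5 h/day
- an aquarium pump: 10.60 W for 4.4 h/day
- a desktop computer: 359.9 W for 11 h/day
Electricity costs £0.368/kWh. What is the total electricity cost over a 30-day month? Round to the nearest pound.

£133

window air conditioner: 1240 W × 6.5 h × 30 d = 241,800 Wh = 241.8 kWh
aquarium pump: 10.60 W × 4.4 h × 30 d = 1,399 Wh = 1.399 kWh
desktop computer: 359.9 W × 11 h × 30 d = 118,767 Wh = 118.8 kWh
Total energy = 241.8 + 1.399 + 118.8 = 362 kWh
Cost = 362 kWh × £0.368 = £133.20 ≈ £133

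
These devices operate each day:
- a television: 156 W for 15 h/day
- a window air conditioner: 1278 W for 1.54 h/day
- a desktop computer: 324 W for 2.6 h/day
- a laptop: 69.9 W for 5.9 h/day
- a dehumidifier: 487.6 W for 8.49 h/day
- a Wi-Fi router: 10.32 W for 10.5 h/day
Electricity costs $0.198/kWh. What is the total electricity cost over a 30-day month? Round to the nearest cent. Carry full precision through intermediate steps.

television: 156 W × 15 h × 30 d = 70,200 Wh = 70.2 kWh
window air conditioner: 1278 W × 1.54 h × 30 d = 59,044 Wh = 59.04 kWh
desktop computer: 324 W × 2.6 h × 30 d = 25,272 Wh = 25.27 kWh
laptop: 69.9 W × 5.9 h × 30 d = 12,372 Wh = 12.37 kWh
dehumidifier: 487.6 W × 8.49 h × 30 d = 124,192 Wh = 124.2 kWh
Wi-Fi router: 10.32 W × 10.5 h × 30 d = 3,251 Wh = 3.251 kWh
Total energy = 70.2 + 59.04 + 25.27 + 12.37 + 124.2 + 3.251 = 294.3 kWh
Cost = 294.3 kWh × $0.198 = $58.28

$58.28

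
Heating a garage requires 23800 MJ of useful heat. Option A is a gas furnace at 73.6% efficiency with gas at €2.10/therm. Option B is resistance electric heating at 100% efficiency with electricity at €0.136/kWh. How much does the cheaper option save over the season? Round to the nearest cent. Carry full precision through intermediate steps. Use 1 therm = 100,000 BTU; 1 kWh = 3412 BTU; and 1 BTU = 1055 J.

Heat load = 23800 MJ = 23,800,000,000 J / 1055 = 22,559,242 BTU
Gas: input = 22,559,242 / 0.736 = 30,651,144 BTU = 306.5 therm → 306.5 × €2.10 = €643.67
Electric: 22,559,242 BTU / 3412 = 6,612 kWh → × €0.136 = €899.20
Difference = |€643.67 − €899.20| = €255.52

€255.52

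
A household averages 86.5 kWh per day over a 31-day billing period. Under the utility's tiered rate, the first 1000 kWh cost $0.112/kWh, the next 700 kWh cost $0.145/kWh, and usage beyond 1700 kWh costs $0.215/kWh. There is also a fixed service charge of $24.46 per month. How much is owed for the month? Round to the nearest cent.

Usage = 86.5 kWh/day × 31 days = 2681.5 kWh
First 1000 kWh × $0.112 = $112.00
Next 700 kWh × $0.145 = $101.50
Remaining 981.5 kWh × $0.215 = $211.02
Energy charge = $424.52; + service $24.46 = $448.98

$448.98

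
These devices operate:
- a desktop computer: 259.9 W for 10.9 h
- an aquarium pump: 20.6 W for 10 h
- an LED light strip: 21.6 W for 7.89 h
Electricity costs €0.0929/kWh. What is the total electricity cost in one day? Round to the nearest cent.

desktop computer: 259.9 W × 10.9 h = 2,833 Wh = 2.833 kWh
aquarium pump: 20.6 W × 10 h = 206 Wh = 0.206 kWh
LED light strip: 21.6 W × 7.89 h = 170 Wh = 0.1704 kWh
Total energy = 2.833 + 0.206 + 0.1704 = 3.209 kWh
Cost = 3.209 kWh × €0.0929 = €0.30

€0.30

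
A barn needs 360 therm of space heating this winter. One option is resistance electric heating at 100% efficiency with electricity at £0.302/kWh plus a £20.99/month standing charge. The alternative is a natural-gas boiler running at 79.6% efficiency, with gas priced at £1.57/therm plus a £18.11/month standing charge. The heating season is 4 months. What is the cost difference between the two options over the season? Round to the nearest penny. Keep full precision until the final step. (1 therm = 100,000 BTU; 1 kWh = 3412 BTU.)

Heat load = 360 therm × 100,000 = 36,000,000 BTU
Gas: input = 36,000,000 / 0.796 = 45,226,131 BTU = 452.3 therm → 452.3 × £1.57 = £710.05; + 4 × £18.11 standing = £782.49
Electric: 36,000,000 BTU / 3412 = 10,550 kWh → × £0.302 = £3,186.40; + 4 × £20.99 standing = £3,270.36
Difference = |£782.49 − £3,270.36| = £2,487.87

£2487.87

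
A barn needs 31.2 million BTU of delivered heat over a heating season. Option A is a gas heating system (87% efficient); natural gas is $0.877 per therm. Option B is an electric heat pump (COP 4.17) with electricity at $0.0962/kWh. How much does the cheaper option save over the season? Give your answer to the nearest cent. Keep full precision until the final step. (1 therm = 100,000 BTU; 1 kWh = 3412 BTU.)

Heat load = 31.2 × 10⁶ BTU = 31,200,000 BTU
Gas: input = 31,200,000 / 0.870 = 35,862,069 BTU = 358.6 therm → 358.6 × $0.877 = $314.51
Heat pump: 31,200,000 BTU / 3412 = 9,144 kWh heat; / 4.17 = 2,193 kWh in → × $0.0962 = $210.95
Difference = |$314.51 − $210.95| = $103.56

$103.56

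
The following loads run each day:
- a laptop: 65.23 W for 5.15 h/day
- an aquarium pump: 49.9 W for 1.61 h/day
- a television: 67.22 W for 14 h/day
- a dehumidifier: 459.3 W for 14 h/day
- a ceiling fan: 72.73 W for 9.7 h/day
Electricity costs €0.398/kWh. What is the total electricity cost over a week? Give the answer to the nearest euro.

laptop: 65.23 W × 5.15 h × 7 d = 2,352 Wh = 2.352 kWh
aquarium pump: 49.9 W × 1.61 h × 7 d = 562 Wh = 0.5624 kWh
television: 67.22 W × 14 h × 7 d = 6,588 Wh = 6.588 kWh
dehumidifier: 459.3 W × 14 h × 7 d = 45,011 Wh = 45.01 kWh
ceiling fan: 72.73 W × 9.7 h × 7 d = 4,938 Wh = 4.938 kWh
Total energy = 2.352 + 0.5624 + 6.588 + 45.01 + 4.938 = 59.45 kWh
Cost = 59.45 kWh × €0.398 = €23.66 ≈ €24

€24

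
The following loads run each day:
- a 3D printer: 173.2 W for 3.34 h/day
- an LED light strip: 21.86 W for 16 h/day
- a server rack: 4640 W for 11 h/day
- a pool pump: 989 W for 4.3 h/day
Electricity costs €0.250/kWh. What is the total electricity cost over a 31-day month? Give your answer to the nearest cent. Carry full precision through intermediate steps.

€435.71

3D printer: 173.2 W × 3.34 h × 31 d = 17,933 Wh = 17.93 kWh
LED light strip: 21.86 W × 16 h × 31 d = 10,843 Wh = 10.84 kWh
server rack: 4640 W × 11 h × 31 d = 1,582,240 Wh = 1,582 kWh
pool pump: 989 W × 4.3 h × 31 d = 131,834 Wh = 131.8 kWh
Total energy = 17.93 + 10.84 + 1,582 + 131.8 = 1,743 kWh
Cost = 1,743 kWh × €0.250 = €435.71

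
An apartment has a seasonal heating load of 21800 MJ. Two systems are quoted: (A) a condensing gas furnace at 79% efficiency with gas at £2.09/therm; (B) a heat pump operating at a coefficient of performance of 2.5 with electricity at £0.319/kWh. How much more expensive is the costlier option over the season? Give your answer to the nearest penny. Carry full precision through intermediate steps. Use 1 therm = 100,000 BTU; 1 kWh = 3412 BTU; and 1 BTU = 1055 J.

£226.09

Heat load = 21800 MJ = 21,800,000,000 J / 1055 = 20,663,507 BTU
Gas: input = 20,663,507 / 0.79 = 26,156,338 BTU = 261.6 therm → 261.6 × £2.09 = £546.67
Heat pump: 20,663,507 BTU / 3412 = 6,056 kWh heat; / 2.5 = 2,422 kWh in → × £0.319 = £772.76
Difference = |£546.67 − £772.76| = £226.09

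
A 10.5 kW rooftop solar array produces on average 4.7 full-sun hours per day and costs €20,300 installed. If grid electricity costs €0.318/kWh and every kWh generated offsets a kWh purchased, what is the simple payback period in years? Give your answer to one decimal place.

Daily generation = 10.5 kW × 4.7 h = 49.35 kWh
Annual generation = 49.35 × 365 = 18013 kWh
Annual savings = 18013 × €0.318 = €5,728.05
Payback = €20,300 / €5,728.05 = 3.54 years

3.5 years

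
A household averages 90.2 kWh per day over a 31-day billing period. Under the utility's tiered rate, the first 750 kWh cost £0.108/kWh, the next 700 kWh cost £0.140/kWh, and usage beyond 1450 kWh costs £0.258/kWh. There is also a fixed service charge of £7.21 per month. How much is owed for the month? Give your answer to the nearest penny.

Usage = 90.2 kWh/day × 31 days = 2796.2 kWh
First 750 kWh × £0.108 = £81.00
Next 700 kWh × £0.140 = £98.00
Remaining 1346.2 kWh × £0.258 = £347.32
Energy charge = £526.32; + service £7.21 = £533.53

£533.53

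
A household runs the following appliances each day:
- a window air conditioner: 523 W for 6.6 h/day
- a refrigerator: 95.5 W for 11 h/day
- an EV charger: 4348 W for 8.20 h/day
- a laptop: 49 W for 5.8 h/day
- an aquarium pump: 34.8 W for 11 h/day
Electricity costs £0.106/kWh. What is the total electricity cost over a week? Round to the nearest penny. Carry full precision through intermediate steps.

window air conditioner: 523 W × 6.6 h × 7 d = 24,163 Wh = 24.16 kWh
refrigerator: 95.5 W × 11 h × 7 d = 7,354 Wh = 7.354 kWh
EV charger: 4348 W × 8.20 h × 7 d = 249,575 Wh = 249.6 kWh
laptop: 49 W × 5.8 h × 7 d = 1,989 Wh = 1.989 kWh
aquarium pump: 34.8 W × 11 h × 7 d = 2,680 Wh = 2.68 kWh
Total energy = 24.16 + 7.354 + 249.6 + 1.989 + 2.68 = 285.8 kWh
Cost = 285.8 kWh × £0.106 = £30.29

£30.29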